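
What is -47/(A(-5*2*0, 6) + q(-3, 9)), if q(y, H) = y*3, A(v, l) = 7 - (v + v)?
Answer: 47/2 ≈ 23.500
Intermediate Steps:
A(v, l) = 7 - 2*v
q(y, H) = 3*y
-47/(A(-5*2*0, 6) + q(-3, 9)) = -47/((7 - 2*(-5*2)*0) + 3*(-3)) = -47/((7 - (-20)*0) - 9) = -47/((7 - 2*0) - 9) = -47/((7 + 0) - 9) = -47/(7 - 9) = -47/(-2) = -½*(-47) = 47/2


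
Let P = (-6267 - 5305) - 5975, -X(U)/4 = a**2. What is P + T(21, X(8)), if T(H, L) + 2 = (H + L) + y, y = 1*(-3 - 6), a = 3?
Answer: -17573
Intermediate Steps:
y = -9 (y = 1*(-9) = -9)
X(U) = -36 (X(U) = -4*3**2 = -4*9 = -36)
T(H, L) = -11 + H + L (T(H, L) = -2 + ((H + L) - 9) = -2 + (-9 + H + L) = -11 + H + L)
P = -17547 (P = -11572 - 5975 = -17547)
P + T(21, X(8)) = -17547 + (-11 + 21 - 36) = -17547 - 26 = -17573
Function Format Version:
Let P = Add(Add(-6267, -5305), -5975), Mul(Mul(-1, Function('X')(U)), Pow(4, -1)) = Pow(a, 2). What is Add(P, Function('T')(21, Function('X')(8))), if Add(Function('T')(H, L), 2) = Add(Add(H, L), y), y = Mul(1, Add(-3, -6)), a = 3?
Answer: -17573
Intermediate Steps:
y = -9 (y = Mul(1, -9) = -9)
Function('X')(U) = -36 (Function('X')(U) = Mul(-4, Pow(3, 2)) = Mul(-4, 9) = -36)
Function('T')(H, L) = Add(-11, H, L) (Function('T')(H, L) = Add(-2, Add(Add(H, L), -9)) = Add(-2, Add(-9, H, L)) = Add(-11, H, L))
P = -17547 (P = Add(-11572, -5975) = -17547)
Add(P, Function('T')(21, Function('X')(8))) = Add(-17547, Add(-11, 21, -36)) = Add(-17547, -26) = -17573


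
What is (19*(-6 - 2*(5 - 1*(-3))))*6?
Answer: -2508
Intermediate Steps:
(19*(-6 - 2*(5 - 1*(-3))))*6 = (19*(-6 - 2*(5 + 3)))*6 = (19*(-6 - 2*8))*6 = (19*(-6 - 16))*6 = (19*(-22))*6 = -418*6 = -2508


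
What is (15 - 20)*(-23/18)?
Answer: 115/18 ≈ 6.3889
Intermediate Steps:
(15 - 20)*(-23/18) = -5*(-23)/18 = -5*(-23/18) = 115/18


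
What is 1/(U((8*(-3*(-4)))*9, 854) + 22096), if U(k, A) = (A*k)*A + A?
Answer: 1/630151974 ≈ 1.5869e-9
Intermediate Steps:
U(k, A) = A + k*A² (U(k, A) = k*A² + A = A + k*A²)
1/(U((8*(-3*(-4)))*9, 854) + 22096) = 1/(854*(1 + 854*((8*(-3*(-4)))*9)) + 22096) = 1/(854*(1 + 854*((8*12)*9)) + 22096) = 1/(854*(1 + 854*(96*9)) + 22096) = 1/(854*(1 + 854*864) + 22096) = 1/(854*(1 + 737856) + 22096) = 1/(854*737857 + 22096) = 1/(630129878 + 22096) = 1/630151974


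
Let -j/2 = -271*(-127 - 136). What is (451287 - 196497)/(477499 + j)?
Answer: 28310/37217 ≈ 0.76067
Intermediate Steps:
j = -142546 (j = -(-542)*(-127 - 136) = -(-542)*(-263) = -2*71273 = -142546)
(451287 - 196497)/(477499 + j) = (451287 - 196497)/(477499 - 142546) = 254790/334953 = 254790*(1/334953) = 28310/37217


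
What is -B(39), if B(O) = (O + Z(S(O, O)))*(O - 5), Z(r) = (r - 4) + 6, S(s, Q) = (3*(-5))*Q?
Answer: 18496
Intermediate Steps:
S(s, Q) = -15*Q
Z(r) = 2 + r (Z(r) = (-4 + r) + 6 = 2 + r)
B(O) = (-5 + O)*(2 - 14*O) (B(O) = (O + (2 - 15*O))*(O - 5) = (2 - 14*O)*(-5 + O) = (-5 + O)*(2 - 14*O))
-B(39) = -(-10 - 14*39**2 + 72*39) = -(-10 - 14*1521 + 2808) = -(-10 - 21294 + 2808) = -1*(-18496) = 18496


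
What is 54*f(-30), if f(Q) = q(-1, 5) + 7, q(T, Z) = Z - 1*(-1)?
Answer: 702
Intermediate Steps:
q(T, Z) = 1 + Z (q(T, Z) = Z + 1 = 1 + Z)
f(Q) = 13 (f(Q) = (1 + 5) + 7 = 6 + 7 = 13)
54*f(-30) = 54*13 = 702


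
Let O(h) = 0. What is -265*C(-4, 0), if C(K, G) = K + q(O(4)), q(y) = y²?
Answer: 1060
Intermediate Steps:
C(K, G) = K (C(K, G) = K + 0² = K + 0 = K)
-265*C(-4, 0) = -265*(-4) = 1060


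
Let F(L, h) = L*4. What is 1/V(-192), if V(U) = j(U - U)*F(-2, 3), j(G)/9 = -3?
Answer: 1/216 ≈ 0.0046296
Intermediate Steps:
F(L, h) = 4*L
j(G) = -27 (j(G) = 9*(-3) = -27)
V(U) = 216 (V(U) = -108*(-2) = -27*(-8) = 216)
1/V(-192) = 1/216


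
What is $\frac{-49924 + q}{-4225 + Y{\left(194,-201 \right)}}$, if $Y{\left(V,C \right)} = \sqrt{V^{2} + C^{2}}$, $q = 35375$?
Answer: $\frac{61469525}{17772588} + \frac{14549 \sqrt{78037}}{17772588} \approx 3.6874$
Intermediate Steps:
$Y{\left(V,C \right)} = \sqrt{C^{2} + V^{2}}$
$\frac{-49924 + q}{-4225 + Y{\left(194,-201 \right)}} = \frac{-49924 + 35375}{-4225 + \sqrt{\left(-201\right)^{2} + 194^{2}}} = - \frac{14549}{-4225 + \sqrt{40401 + 37636}} = - \frac{14549}{-4225 + \sqrt{78037}}$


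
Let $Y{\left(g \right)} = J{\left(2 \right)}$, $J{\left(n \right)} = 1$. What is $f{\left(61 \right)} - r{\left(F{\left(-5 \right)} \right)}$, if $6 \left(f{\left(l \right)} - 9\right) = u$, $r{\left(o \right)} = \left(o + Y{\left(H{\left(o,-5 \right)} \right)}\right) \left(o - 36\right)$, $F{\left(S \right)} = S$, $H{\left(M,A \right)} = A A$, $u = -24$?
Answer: $-159$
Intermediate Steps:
$H{\left(M,A \right)} = A^{2}$
$Y{\left(g \right)} = 1$
$r{\left(o \right)} = \left(1 + o\right) \left(-36 + o\right)$ ($r{\left(o \right)} = \left(o + 1\right) \left(o - 36\right) = \left(1 + o\right) \left(-36 + o\right)$)
$f{\left(l \right)} = 5$ ($f{\left(l \right)} = 9 + \frac{1}{6} \left(-24\right) = 9 - 4 = 5$)
$f{\left(61 \right)} - r{\left(F{\left(-5 \right)} \right)} = 5 - \left(-36 + \left(-5\right)^{2} - -175\right) = 5 - \left(-36 + 25 + 175\right) = 5 - 164 = -159$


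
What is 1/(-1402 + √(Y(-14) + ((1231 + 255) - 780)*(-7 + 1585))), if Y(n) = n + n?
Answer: -701/425782 - √278510/425782 ≈ -0.0028858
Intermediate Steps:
Y(n) = 2*n
1/(-1402 + √(Y(-14) + ((1231 + 255) - 780)*(-7 + 1585))) = 1/(-1402 + √(2*(-14) + ((1231 + 255) - 780)*(-7 + 1585))) = 1/(-1402 + √(-28 + (1486 - 780)*1578)) = 1/(-1402 + √(-28 + 706*1578)) = 1/(-1402 + √(-28 + 1114068)) = 1/(-1402 + √1114040) = 1/(-1402 + 2*√278510)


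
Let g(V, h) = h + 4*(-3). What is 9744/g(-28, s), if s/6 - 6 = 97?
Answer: 1624/101 ≈ 16.079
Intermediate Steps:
s = 618 (s = 36 + 6*97 = 36 + 582 = 618)
g(V, h) = -12 + h (g(V, h) = h - 12 = -12 + h)
9744/g(-28, s) = 9744/(-12 + 618) = 9744/606 = 9744*(1/606) = 1624/101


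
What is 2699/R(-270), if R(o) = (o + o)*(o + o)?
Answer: 2699/291600 ≈ 0.0092558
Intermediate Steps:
R(o) = 4*o² (R(o) = (2*o)*(2*o) = 4*o²)
2699/R(-270) = 2699/((4*(-270)²)) = 2699/((4*72900)) = 2699/291600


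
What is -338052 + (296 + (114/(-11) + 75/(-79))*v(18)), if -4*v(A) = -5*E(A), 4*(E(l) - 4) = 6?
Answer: -213510947/632 ≈ -3.3783e+5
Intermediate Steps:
E(l) = 11/2 (E(l) = 4 + (¼)*6 = 4 + 3/2 = 11/2)
v(A) = 55/8 (v(A) = -(-5)*11/(4*2) = -¼*(-55/2) = 55/8)
-338052 + (296 + (114/(-11) + 75/(-79))*v(18)) = -338052 + (296 + (114/(-11) + 75/(-79))*(55/8)) = -338052 + (296 + (114*(-1/11) + 75*(-1/79))*(55/8)) = -338052 + (296 + (-114/11 - 75/79)*(55/8)) = -338052 + (296 - 9831/869*55/8) = -338052 + (296 - 49155/632) = -338052 + 137917/632 = -213510947/632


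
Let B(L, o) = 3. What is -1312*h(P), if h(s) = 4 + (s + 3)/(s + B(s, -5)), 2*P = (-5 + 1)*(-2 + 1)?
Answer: -6560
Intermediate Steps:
P = 2 (P = ((-5 + 1)*(-2 + 1))/2 = (-4*(-1))/2 = (1/2)*4 = 2)
h(s) = 5 (h(s) = 4 + (s + 3)/(s + 3) = 4 + (3 + s)/(3 + s) = 4 + 1 = 5)
-1312*h(P) = -1312*5 = -6560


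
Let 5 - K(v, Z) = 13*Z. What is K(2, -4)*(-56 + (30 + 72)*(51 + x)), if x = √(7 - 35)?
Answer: 293322 + 11628*I*√7 ≈ 2.9332e+5 + 30765.0*I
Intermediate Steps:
x = 2*I*√7 (x = √(-28) = 2*I*√7 ≈ 5.2915*I)
K(v, Z) = 5 - 13*Z
K(2, -4)*(-56 + (30 + 72)*(51 + x)) = (5 - 13*(-4))*(-56 + (30 + 72)*(51 + 2*I*√7)) = (5 + 52)*(-56 + 102*(51 + 2*I*√7)) = 57*(-56 + (5202 + 204*I*√7)) = 57*(5146 + 204*I*√7) = 293322 + 11628*I*√7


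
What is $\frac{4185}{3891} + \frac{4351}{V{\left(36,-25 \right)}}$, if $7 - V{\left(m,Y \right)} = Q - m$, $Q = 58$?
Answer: $- \frac{5622322}{19455} \approx -288.99$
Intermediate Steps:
$V{\left(m,Y \right)} = -51 + m$ ($V{\left(m,Y \right)} = 7 - \left(58 - m\right) = 7 + \left(-58 + m\right) = -51 + m$)
$\frac{4185}{3891} + \frac{4351}{V{\left(36,-25 \right)}} = \frac{4185}{3891} + \frac{4351}{-51 + 36} = 4185 \cdot \frac{1}{3891} + \frac{4351}{-15} = \frac{1395}{1297} + 4351 \left(- \frac{1}{15}\right) = \frac{1395}{1297} - \frac{4351}{15} = - \frac{5622322}{19455}$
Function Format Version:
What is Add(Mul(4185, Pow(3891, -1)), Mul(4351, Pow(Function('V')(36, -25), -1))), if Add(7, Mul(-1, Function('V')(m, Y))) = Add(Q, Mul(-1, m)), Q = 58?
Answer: Rational(-5622322, 19455) ≈ -288.99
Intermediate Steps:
Function('V')(m, Y) = Add(-51, m) (Function('V')(m, Y) = Add(7, Mul(-1, Add(58, Mul(-1, m)))) = Add(7, Add(-58, m)) = Add(-51, m))
Add(Mul(4185, Pow(3891, -1)), Mul(4351, Pow(Function('V')(36, -25), -1))) = Add(Mul(4185, Pow(3891, -1)), Mul(4351, Pow(Add(-51, 36), -1))) = Add(Mul(4185, Rational(1, 3891)), Mul(4351, Pow(-15, -1))) = Add(Rational(1395, 1297), Mul(4351, Rational(-1, 15))) = Add(Rational(1395, 1297), Rational(-4351, 15)) = Rational(-5622322, 19455)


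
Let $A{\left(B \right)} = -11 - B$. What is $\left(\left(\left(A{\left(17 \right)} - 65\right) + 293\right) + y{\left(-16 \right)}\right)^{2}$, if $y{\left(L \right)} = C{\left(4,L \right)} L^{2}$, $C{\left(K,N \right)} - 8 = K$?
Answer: $10705984$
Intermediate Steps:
$C{\left(K,N \right)} = 8 + K$
$y{\left(L \right)} = 12 L^{2}$ ($y{\left(L \right)} = \left(8 + 4\right) L^{2} = 12 L^{2}$)
$\left(\left(\left(A{\left(17 \right)} - 65\right) + 293\right) + y{\left(-16 \right)}\right)^{2} = \left(\left(\left(\left(-11 - 17\right) - 65\right) + 293\right) + 12 \left(-16\right)^{2}\right)^{2} = \left(\left(\left(\left(-11 - 17\right) + \left(-105 + 40\right)\right) + 293\right) + 12 \cdot 256\right)^{2} = \left(\left(\left(-28 - 65\right) + 293\right) + 3072\right)^{2} = \left(\left(-93 + 293\right) + 3072\right)^{2} = \left(200 + 3072\right)^{2} = 3272^{2} = 10705984$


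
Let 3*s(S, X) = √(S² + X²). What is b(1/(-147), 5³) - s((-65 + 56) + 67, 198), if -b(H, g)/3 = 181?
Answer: -543 - 2*√10642/3 ≈ -611.77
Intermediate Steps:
b(H, g) = -543 (b(H, g) = -3*181 = -543)
s(S, X) = √(S² + X²)/3
b(1/(-147), 5³) - s((-65 + 56) + 67, 198) = -543 - √(((-65 + 56) + 67)² + 198²)/3 = -543 - √((-9 + 67)² + 39204)/3 = -543 - √(58² + 39204)/3 = -543 - √(3364 + 39204)/3 = -543 - √42568/3 = -543 - 2*√10642/3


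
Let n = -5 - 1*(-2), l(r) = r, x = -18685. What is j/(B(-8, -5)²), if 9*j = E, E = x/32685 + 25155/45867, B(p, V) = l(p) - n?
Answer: -2322248/22487443425 ≈ -0.00010327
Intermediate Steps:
n = -3 (n = -5 + 2 = -3)
B(p, V) = 3 + p (B(p, V) = p - 1*(-3) = p + 3 = 3 + p)
E = -2322248/99944193 (E = -18685/32685 + 25155/45867 = -18685*1/32685 + 25155*(1/45867) = -3737/6537 + 8385/15289 = -2322248/99944193 ≈ -0.023235)
j = -2322248/899497737 (j = (⅑)*(-2322248/99944193) = -2322248/899497737 ≈ -0.0025817)
j/(B(-8, -5)²) = -2322248/(899497737*(3 - 8)²) = -2322248/(899497737*((-5)²)) = -2322248/899497737/25 = -2322248/899497737*1/25 = -2322248/22487443425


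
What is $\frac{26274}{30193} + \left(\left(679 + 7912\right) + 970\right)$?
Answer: $\frac{288701547}{30193} \approx 9561.9$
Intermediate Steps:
$\frac{26274}{30193} + \left(\left(679 + 7912\right) + 970\right) = 26274 \cdot \frac{1}{30193} + \left(8591 + 970\right) = \frac{26274}{30193} + 9561 = \frac{288701547}{30193}$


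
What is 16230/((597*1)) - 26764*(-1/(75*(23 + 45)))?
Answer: 8229259/253725 ≈ 32.434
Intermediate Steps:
16230/((597*1)) - 26764*(-1/(75*(23 + 45))) = 16230/597 - 26764/((-75*68)) = 16230*(1/597) - 26764/(-5100) = 5410/199 - 26764*(-1/5100) = 5410/199 + 6691/1275 = 8229259/253725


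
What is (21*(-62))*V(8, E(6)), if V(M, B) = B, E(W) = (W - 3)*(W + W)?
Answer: -46872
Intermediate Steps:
E(W) = 2*W*(-3 + W) (E(W) = (-3 + W)*(2*W) = 2*W*(-3 + W))
(21*(-62))*V(8, E(6)) = (21*(-62))*(2*6*(-3 + 6)) = -2604*6*3 = -1302*36 = -46872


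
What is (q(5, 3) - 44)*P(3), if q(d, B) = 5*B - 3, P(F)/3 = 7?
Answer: -672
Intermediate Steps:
P(F) = 21 (P(F) = 3*7 = 21)
q(d, B) = -3 + 5*B
(q(5, 3) - 44)*P(3) = ((-3 + 5*3) - 44)*21 = ((-3 + 15) - 44)*21 = (12 - 44)*21 = -32*21 = -672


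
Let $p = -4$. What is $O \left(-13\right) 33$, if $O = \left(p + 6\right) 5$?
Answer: $-4290$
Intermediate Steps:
$O = 10$ ($O = \left(-4 + 6\right) 5 = 2 \cdot 5 = 10$)
$O \left(-13\right) 33 = 10 \left(-13\right) 33 = \left(-130\right) 33 = -4290$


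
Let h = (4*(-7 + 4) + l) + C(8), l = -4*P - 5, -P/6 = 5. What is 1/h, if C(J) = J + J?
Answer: 1/119 ≈ 0.0084034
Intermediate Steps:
P = -30 (P = -6*5 = -30)
l = 115 (l = -4*(-30) - 5 = 120 - 5 = 115)
C(J) = 2*J
h = 119 (h = (4*(-7 + 4) + 115) + 2*8 = (4*(-3) + 115) + 16 = (-12 + 115) + 16 = 103 + 16 = 119)
1/h = 1/119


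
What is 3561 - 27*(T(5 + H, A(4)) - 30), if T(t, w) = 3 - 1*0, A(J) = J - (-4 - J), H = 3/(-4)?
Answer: 4290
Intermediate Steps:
H = -3/4 (H = 3*(-1/4) = -3/4 ≈ -0.75000)
A(J) = 4 + 2*J (A(J) = J + (4 + J) = 4 + 2*J)
T(t, w) = 3 (T(t, w) = 3 + 0 = 3)
3561 - 27*(T(5 + H, A(4)) - 30) = 3561 - 27*(3 - 30) = 3561 - 27*(-27) = 3561 - 1*(-729) = 3561 + 729 = 4290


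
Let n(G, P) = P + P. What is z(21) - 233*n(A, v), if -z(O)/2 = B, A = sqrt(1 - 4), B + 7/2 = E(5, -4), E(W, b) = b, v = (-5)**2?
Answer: -11635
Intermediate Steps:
v = 25
B = -15/2 (B = -7/2 - 4 = -15/2 ≈ -7.5000)
A = I*sqrt(3) (A = sqrt(-3) = I*sqrt(3) ≈ 1.732*I)
n(G, P) = 2*P
z(O) = 15 (z(O) = -2*(-15/2) = 15)
z(21) - 233*n(A, v) = 15 - 466*25 = 15 - 233*50 = 15 - 11650 = -11635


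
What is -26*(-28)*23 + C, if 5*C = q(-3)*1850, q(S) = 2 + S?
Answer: 16374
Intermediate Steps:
C = -370 (C = ((2 - 3)*1850)/5 = (-1*1850)/5 = (1/5)*(-1850) = -370)
-26*(-28)*23 + C = -26*(-28)*23 - 370 = 728*23 - 370 = 16744 - 370 = 16374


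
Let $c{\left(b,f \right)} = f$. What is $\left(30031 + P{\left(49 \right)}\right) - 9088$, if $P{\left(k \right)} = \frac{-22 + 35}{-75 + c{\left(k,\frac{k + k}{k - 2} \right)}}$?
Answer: $\frac{71771050}{3427} \approx 20943.0$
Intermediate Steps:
$P{\left(k \right)} = \frac{13}{-75 + \frac{2 k}{-2 + k}}$ ($P{\left(k \right)} = \frac{-22 + 35}{-75 + \frac{k + k}{k - 2}} = \frac{13}{-75 + \frac{2 k}{-2 + k}}$)
$\left(30031 + P{\left(49 \right)}\right) - 9088 = \left(30031 + \frac{13 \left(-2 + 49\right)}{150 - 3577}\right) - 9088 = \left(30031 + 13 \frac{1}{150 - 3577} \cdot 47\right) - 9088 = \left(30031 + 13 \frac{1}{-3427} \cdot 47\right) - 9088 = \left(30031 + 13 \left(- \frac{1}{3427}\right) 47\right) - 9088 = \left(30031 - \frac{611}{3427}\right) - 9088 = \frac{102915626}{3427} - 9088 = \frac{71771050}{3427}$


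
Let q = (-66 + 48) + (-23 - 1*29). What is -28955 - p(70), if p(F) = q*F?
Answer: -24055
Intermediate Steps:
q = -70 (q = -18 + (-23 - 29) = -18 - 52 = -70)
p(F) = -70*F
-28955 - p(70) = -28955 - (-70)*70 = -28955 - 1*(-4900) = -28955 + 4900 = -24055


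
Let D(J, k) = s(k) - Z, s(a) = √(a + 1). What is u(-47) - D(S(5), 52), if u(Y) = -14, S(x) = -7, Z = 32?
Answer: 18 - √53 ≈ 10.720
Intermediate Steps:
s(a) = √(1 + a)
D(J, k) = -32 + √(1 + k) (D(J, k) = √(1 + k) - 1*32 = √(1 + k) - 32 = -32 + √(1 + k))
u(-47) - D(S(5), 52) = -14 - (-32 + √(1 + 52)) = -14 - (-32 + √53) = -14 + (32 - √53) = 18 - √53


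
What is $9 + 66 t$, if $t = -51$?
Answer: $-3357$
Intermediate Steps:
$9 + 66 t = 9 + 66 \left(-51\right) = 9 - 3366 = -3357$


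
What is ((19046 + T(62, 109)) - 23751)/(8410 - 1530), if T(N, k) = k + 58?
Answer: -2269/3440 ≈ -0.65959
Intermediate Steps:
T(N, k) = 58 + k
((19046 + T(62, 109)) - 23751)/(8410 - 1530) = ((19046 + (58 + 109)) - 23751)/(8410 - 1530) = ((19046 + 167) - 23751)/6880 = (19213 - 23751)*(1/6880) = -4538*1/6880 = -2269/3440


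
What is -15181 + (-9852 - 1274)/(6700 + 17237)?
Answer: -363398723/23937 ≈ -15181.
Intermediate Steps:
-15181 + (-9852 - 1274)/(6700 + 17237) = -15181 - 11126/23937 = -363398723/23937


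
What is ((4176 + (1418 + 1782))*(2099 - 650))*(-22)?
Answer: -235132128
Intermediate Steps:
((4176 + (1418 + 1782))*(2099 - 650))*(-22) = ((4176 + 3200)*1449)*(-22) = (7376*1449)*(-22) = 10687824*(-22) = -235132128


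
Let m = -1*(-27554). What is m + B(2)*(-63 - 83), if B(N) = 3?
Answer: 27116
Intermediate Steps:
m = 27554
m + B(2)*(-63 - 83) = 27554 + 3*(-63 - 83) = 27554 + 3*(-146) = 27554 - 438 = 27116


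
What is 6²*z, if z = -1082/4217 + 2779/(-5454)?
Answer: -35240542/1277751 ≈ -27.580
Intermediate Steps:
z = -17620271/22999518 (z = -1082*1/4217 + 2779*(-1/5454) = -1082/4217 - 2779/5454 = -17620271/22999518 ≈ -0.76612)
6²*z = 6²*(-17620271/22999518) = 36*(-17620271/22999518) = -35240542/1277751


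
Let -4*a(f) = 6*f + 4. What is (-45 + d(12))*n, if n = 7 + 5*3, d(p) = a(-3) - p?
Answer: -1177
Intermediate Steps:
a(f) = -1 - 3*f/2 (a(f) = -(6*f + 4)/4 = -(4 + 6*f)/4 = -1 - 3*f/2)
d(p) = 7/2 - p (d(p) = (-1 - 3/2*(-3)) - p = (-1 + 9/2) - p = 7/2 - p)
n = 22 (n = 7 + 15 = 22)
(-45 + d(12))*n = (-45 + (7/2 - 1*12))*22 = (-45 + (7/2 - 12))*22 = (-45 - 17/2)*22 = -107/2*22 = -1177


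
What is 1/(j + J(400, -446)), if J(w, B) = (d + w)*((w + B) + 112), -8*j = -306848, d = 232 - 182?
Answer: 1/68056 ≈ 1.4694e-5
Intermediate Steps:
d = 50
j = 38356 (j = -⅛*(-306848) = 38356)
J(w, B) = (50 + w)*(112 + B + w) (J(w, B) = (50 + w)*((w + B) + 112) = (50 + w)*((B + w) + 112) = (50 + w)*(112 + B + w))
1/(j + J(400, -446)) = 1/(38356 + (5600 + 400² + 50*(-446) + 162*400 - 446*400)) = 1/(38356 + (5600 + 160000 - 22300 + 64800 - 178400)) = 1/(38356 + 29700) = 1/68056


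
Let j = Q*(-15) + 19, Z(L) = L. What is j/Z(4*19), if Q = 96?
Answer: -1421/76 ≈ -18.697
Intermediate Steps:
j = -1421 (j = 96*(-15) + 19 = -1440 + 19 = -1421)
j/Z(4*19) = -1421/(4*19) = -1421/76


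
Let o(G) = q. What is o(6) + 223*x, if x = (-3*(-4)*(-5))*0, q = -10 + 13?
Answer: 3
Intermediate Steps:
q = 3
o(G) = 3
x = 0 (x = (12*(-5))*0 = -60*0 = 0)
o(6) + 223*x = 3 + 223*0 = 3 + 0 = 3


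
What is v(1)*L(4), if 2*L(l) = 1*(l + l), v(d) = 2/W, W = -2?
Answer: -4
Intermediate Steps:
v(d) = -1 (v(d) = 2/(-2) = 2*(-½) = -1)
L(l) = l (L(l) = (1*(l + l))/2 = (1*(2*l))/2 = (2*l)/2 = l)
v(1)*L(4) = -1*4 = -4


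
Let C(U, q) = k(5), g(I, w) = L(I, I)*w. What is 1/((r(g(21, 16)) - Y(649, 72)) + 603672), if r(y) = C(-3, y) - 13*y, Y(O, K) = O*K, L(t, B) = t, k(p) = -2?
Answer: 1/552574 ≈ 1.8097e-6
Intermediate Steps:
Y(O, K) = K*O
g(I, w) = I*w
C(U, q) = -2
r(y) = -2 - 13*y
1/((r(g(21, 16)) - Y(649, 72)) + 603672) = 1/(((-2 - 273*16) - 72*649) + 603672) = 1/(((-2 - 13*336) - 1*46728) + 603672) = 1/(((-2 - 4368) - 46728) + 603672) = 1/((-4370 - 46728) + 603672) = 1/(-51098 + 603672) = 1/552574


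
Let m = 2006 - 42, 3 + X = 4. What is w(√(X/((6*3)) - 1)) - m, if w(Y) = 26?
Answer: -1938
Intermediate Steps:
X = 1 (X = -3 + 4 = 1)
m = 1964
w(√(X/((6*3)) - 1)) - m = 26 - 1*1964 = 26 - 1964 = -1938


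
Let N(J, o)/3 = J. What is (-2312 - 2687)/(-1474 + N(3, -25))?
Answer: 4999/1465 ≈ 3.4123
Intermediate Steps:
N(J, o) = 3*J
(-2312 - 2687)/(-1474 + N(3, -25)) = (-2312 - 2687)/(-1474 + 3*3) = -4999/(-1474 + 9) = -4999/(-1465) = -4999*(-1/1465) = 4999/1465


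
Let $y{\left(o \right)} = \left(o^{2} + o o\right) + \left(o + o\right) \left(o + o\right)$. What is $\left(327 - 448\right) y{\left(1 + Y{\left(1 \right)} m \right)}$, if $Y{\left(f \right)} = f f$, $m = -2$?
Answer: $-726$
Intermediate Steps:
$Y{\left(f \right)} = f^{2}$
$y{\left(o \right)} = 6 o^{2}$ ($y{\left(o \right)} = \left(o^{2} + o^{2}\right) + 2 o 2 o = 2 o^{2} + 4 o^{2} = 6 o^{2}$)
$\left(327 - 448\right) y{\left(1 + Y{\left(1 \right)} m \right)} = \left(327 - 448\right) 6 \left(1 + 1^{2} \left(-2\right)\right)^{2} = - 121 \cdot 6 \left(1 + 1 \left(-2\right)\right)^{2} = - 121 \cdot 6 \left(1 - 2\right)^{2} = - 121 \cdot 6 \left(-1\right)^{2} = - 121 \cdot 6 \cdot 1 = \left(-121\right) 6 = -726$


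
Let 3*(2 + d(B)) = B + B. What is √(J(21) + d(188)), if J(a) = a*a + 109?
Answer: 2*√1515/3 ≈ 25.949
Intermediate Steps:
d(B) = -2 + 2*B/3 (d(B) = -2 + (B + B)/3 = -2 + (2*B)/3 = -2 + 2*B/3)
J(a) = 109 + a² (J(a) = a² + 109 = 109 + a²)
√(J(21) + d(188)) = √((109 + 21²) + (-2 + (⅔)*188)) = √((109 + 441) + (-2 + 376/3)) = √(550 + 370/3) = √(2020/3) = 2*√1515/3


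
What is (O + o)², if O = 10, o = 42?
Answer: 2704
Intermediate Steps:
(O + o)² = (10 + 42)² = 52² = 2704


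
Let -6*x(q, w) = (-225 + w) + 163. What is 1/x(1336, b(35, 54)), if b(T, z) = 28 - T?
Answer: 2/23 ≈ 0.086957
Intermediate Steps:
x(q, w) = 31/3 - w/6 (x(q, w) = -((-225 + w) + 163)/6 = -(-62 + w)/6 = 31/3 - w/6)
1/x(1336, b(35, 54)) = 1/(31/3 - (28 - 1*35)/6) = 1/(31/3 - (28 - 35)/6) = 1/(31/3 - ⅙*(-7)) = 1/(31/3 + 7/6) = 1/(23/2) = 2/23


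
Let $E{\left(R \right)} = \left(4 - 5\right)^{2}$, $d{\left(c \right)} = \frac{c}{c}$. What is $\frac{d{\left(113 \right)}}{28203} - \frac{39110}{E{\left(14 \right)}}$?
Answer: $- \frac{1103019329}{28203} \approx -39110.0$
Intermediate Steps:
$d{\left(c \right)} = 1$
$E{\left(R \right)} = 1$ ($E{\left(R \right)} = \left(-1\right)^{2} = 1$)
$\frac{d{\left(113 \right)}}{28203} - \frac{39110}{E{\left(14 \right)}} = 1 \cdot \frac{1}{28203} - \frac{39110}{1} = 1 \cdot \frac{1}{28203} - 39110 = \frac{1}{28203} - 39110 = - \frac{1103019329}{28203}$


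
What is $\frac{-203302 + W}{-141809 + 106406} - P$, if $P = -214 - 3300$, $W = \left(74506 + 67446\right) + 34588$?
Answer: $\frac{124432904}{35403} \approx 3514.8$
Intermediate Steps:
$W = 176540$ ($W = 141952 + 34588 = 176540$)
$P = -3514$ ($P = -214 - 3300 = -3514$)
$\frac{-203302 + W}{-141809 + 106406} - P = \frac{-203302 + 176540}{-141809 + 106406} - -3514 = - \frac{26762}{-35403} + 3514 = \left(-26762\right) \left(- \frac{1}{35403}\right) + 3514 = \frac{26762}{35403} + 3514 = \frac{124432904}{35403}$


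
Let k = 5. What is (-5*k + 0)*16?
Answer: -400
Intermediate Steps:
(-5*k + 0)*16 = (-5*5 + 0)*16 = (-25 + 0)*16 = -25*16 = -400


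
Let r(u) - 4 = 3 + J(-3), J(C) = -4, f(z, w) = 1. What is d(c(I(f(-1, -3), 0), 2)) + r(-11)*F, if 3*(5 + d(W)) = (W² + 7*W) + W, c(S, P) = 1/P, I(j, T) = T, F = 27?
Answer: 929/12 ≈ 77.417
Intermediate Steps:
r(u) = 3 (r(u) = 4 + (3 - 4) = 4 - 1 = 3)
d(W) = -5 + W²/3 + 8*W/3 (d(W) = -5 + ((W² + 7*W) + W)/3 = -5 + (W² + 8*W)/3 = -5 + (W²/3 + 8*W/3) = -5 + W²/3 + 8*W/3)
d(c(I(f(-1, -3), 0), 2)) + r(-11)*F = (-5 + (1/2)²/3 + (8/3)/2) + 3*27 = (-5 + (½)²/3 + (8/3)*(½)) + 81 = (-5 + (⅓)*(¼) + 4/3) + 81 = (-5 + 1/12 + 4/3) + 81 = -43/12 + 81 = 929/12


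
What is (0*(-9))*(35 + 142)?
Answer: 0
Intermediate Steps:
(0*(-9))*(35 + 142) = 0*177 = 0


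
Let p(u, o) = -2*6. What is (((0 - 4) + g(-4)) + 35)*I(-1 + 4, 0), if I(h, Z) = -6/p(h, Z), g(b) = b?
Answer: 27/2 ≈ 13.500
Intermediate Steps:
p(u, o) = -12
I(h, Z) = 1/2 (I(h, Z) = -6/(-12) = -6*(-1/12) = 1/2)
(((0 - 4) + g(-4)) + 35)*I(-1 + 4, 0) = (((0 - 4) - 4) + 35)*(1/2) = ((-4 - 4) + 35)*(1/2) = (-8 + 35)*(1/2) = 27*(1/2) = 27/2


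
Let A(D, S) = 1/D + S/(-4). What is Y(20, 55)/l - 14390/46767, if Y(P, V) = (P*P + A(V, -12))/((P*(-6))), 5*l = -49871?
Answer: -52569612971/171036584180 ≈ -0.30736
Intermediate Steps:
l = -49871/5 (l = (1/5)*(-49871) = -49871/5 ≈ -9974.2)
A(D, S) = 1/D - S/4 (A(D, S) = 1/D + S*(-1/4) = 1/D - S/4)
Y(P, V) = -(3 + P**2 + 1/V)/(6*P) (Y(P, V) = (P*P + (1/V - 1/4*(-12)))/((P*(-6))) = (P**2 + (1/V + 3))/((-6*P)) = (P**2 + (3 + 1/V))*(-1/(6*P)) = (3 + P**2 + 1/V)*(-1/(6*P)) = -(3 + P**2 + 1/V)/(6*P))
Y(20, 55)/l - 14390/46767 = ((1/6)*(-1 - 1*55*(3 + 20**2))/(20*55))/(-49871/5) - 14390/46767 = ((1/6)*(1/20)*(1/55)*(-1 - 1*55*(3 + 400)))*(-5/49871) - 14390*1/46767 = ((1/6)*(1/20)*(1/55)*(-1 - 1*55*403))*(-5/49871) - 14390/46767 = ((1/6)*(1/20)*(1/55)*(-1 - 22165))*(-5/49871) - 14390/46767 = ((1/6)*(1/20)*(1/55)*(-22166))*(-5/49871) - 14390/46767 = -11083/3300*(-5/49871) - 14390/46767 = 11083/32914860 - 14390/46767 = -52569612971/171036584180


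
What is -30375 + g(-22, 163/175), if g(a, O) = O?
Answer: -5315462/175 ≈ -30374.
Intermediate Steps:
-30375 + g(-22, 163/175) = -30375 + 163/175 = -5315462/175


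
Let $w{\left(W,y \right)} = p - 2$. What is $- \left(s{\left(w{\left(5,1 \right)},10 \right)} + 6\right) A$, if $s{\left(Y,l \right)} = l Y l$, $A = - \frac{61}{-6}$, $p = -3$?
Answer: $\frac{15067}{3} \approx 5022.3$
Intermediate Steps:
$w{\left(W,y \right)} = -5$ ($w{\left(W,y \right)} = -3 - 2 = -5$)
$A = \frac{61}{6}$ ($A = \left(-61\right) \left(- \frac{1}{6}\right) = \frac{61}{6} \approx 10.167$)
$s{\left(Y,l \right)} = Y l^{2}$ ($s{\left(Y,l \right)} = Y l l = Y l^{2}$)
$- \left(s{\left(w{\left(5,1 \right)},10 \right)} + 6\right) A = - \frac{\left(- 5 \cdot 10^{2} + 6\right) 61}{6} = - \frac{\left(\left(-5\right) 100 + 6\right) 61}{6} = - \frac{\left(-500 + 6\right) 61}{6} = - \frac{\left(-494\right) 61}{6} = \left(-1\right) \left(- \frac{15067}{3}\right) = \frac{15067}{3}$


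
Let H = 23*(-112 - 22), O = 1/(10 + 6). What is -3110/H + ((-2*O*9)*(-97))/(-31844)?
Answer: 394794067/392572832 ≈ 1.0057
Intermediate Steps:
O = 1/16 ≈ 0.062500
H = -3082 (H = 23*(-134) = -3082)
-3110/H + ((-2*O*9)*(-97))/(-31844) = -3110/(-3082) + ((-2*1/16*9)*(-97))/(-31844) = -3110*(-1/3082) + (-⅛*9*(-97))*(-1/31844) = 1555/1541 - 9/8*(-97)*(-1/31844) = 1555/1541 + (873/8)*(-1/31844) = 1555/1541 - 873/254752 = 394794067/392572832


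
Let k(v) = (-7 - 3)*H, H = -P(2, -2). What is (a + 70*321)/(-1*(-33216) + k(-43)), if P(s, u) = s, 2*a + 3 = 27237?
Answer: 36087/33236 ≈ 1.0858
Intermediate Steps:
a = 13617 (a = -3/2 + (1/2)*27237 = -3/2 + 27237/2 = 13617)
H = -2 (H = -1*2 = -2)
k(v) = 20 (k(v) = (-7 - 3)*(-2) = -10*(-2) = 20)
(a + 70*321)/(-1*(-33216) + k(-43)) = (13617 + 70*321)/(-1*(-33216) + 20) = (13617 + 22470)/(33216 + 20) = 36087/33236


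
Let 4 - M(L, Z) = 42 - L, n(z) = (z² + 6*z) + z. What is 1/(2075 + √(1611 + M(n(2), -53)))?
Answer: 2075/4304034 - √1591/4304034 ≈ 0.00047284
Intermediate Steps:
n(z) = z² + 7*z
M(L, Z) = -38 + L (M(L, Z) = 4 - (42 - L) = 4 + (-42 + L) = -38 + L)
1/(2075 + √(1611 + M(n(2), -53))) = 1/(2075 + √(1611 + (-38 + 2*(7 + 2)))) = 1/(2075 + √(1611 + (-38 + 2*9))) = 1/(2075 + √(1611 + (-38 + 18))) = 1/(2075 + √(1611 - 20)) = 1/(2075 + √1591)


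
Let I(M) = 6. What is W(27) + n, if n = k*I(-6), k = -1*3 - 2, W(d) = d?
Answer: -3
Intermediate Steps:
k = -5 (k = -3 - 2 = -5)
n = -30 (n = -5*6 = -30)
W(27) + n = 27 - 30 = -3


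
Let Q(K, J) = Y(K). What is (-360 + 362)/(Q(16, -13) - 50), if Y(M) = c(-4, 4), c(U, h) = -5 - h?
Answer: -2/59 ≈ -0.033898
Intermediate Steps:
Y(M) = -9 (Y(M) = -5 - 1*4 = -5 - 4 = -9)
Q(K, J) = -9
(-360 + 362)/(Q(16, -13) - 50) = (-360 + 362)/(-9 - 50) = 2/(-59) = 2*(-1/59) = -2/59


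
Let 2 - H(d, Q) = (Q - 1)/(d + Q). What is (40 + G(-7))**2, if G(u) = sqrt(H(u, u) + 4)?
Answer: (280 + sqrt(266))**2/49 ≈ 1791.8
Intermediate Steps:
H(d, Q) = 2 - (-1 + Q)/(Q + d) (H(d, Q) = 2 - (Q - 1)/(d + Q) = 2 - (-1 + Q)/(Q + d))
G(u) = sqrt(4 + (1 + 3*u)/(2*u)) (G(u) = sqrt((1 + u + 2*u)/(u + u) + 4) = sqrt((1 + 3*u)/((2*u)) + 4) = sqrt((1/(2*u))*(1 + 3*u) + 4) = sqrt((1 + 3*u)/(2*u) + 4) = sqrt(4 + (1 + 3*u)/(2*u)))
(40 + G(-7))**2 = (40 + sqrt(22 + 2/(-7))/2)**2 = (40 + sqrt(22 + 2*(-1/7))/2)**2 = (40 + sqrt(22 - 2/7)/2)**2 = (40 + sqrt(152/7)/2)**2 = (40 + (2*sqrt(266)/7)/2)**2 = (40 + sqrt(266)/7)**2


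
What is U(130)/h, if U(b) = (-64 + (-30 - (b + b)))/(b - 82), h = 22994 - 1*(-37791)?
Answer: -59/486280 ≈ -0.00012133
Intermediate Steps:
h = 60785 (h = 22994 + 37791 = 60785)
U(b) = (-94 - 2*b)/(-82 + b) (U(b) = (-64 + (-30 - 2*b))/(-82 + b) = (-94 - 2*b)/(-82 + b))
U(130)/h = (2*(-47 - 1*130)/(-82 + 130))/60785 = (2*(-47 - 130)/48)*(1/60785) = (2*(1/48)*(-177))*(1/60785) = -59/8*1/60785 = -59/486280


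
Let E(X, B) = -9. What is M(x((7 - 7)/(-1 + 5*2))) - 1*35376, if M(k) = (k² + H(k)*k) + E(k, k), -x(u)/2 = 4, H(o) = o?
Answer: -35257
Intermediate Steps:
x(u) = -8 (x(u) = -2*4 = -8)
M(k) = -9 + 2*k² (M(k) = (k² + k*k) - 9 = (k² + k²) - 9 = 2*k² - 9 = -9 + 2*k²)
M(x((7 - 7)/(-1 + 5*2))) - 1*35376 = (-9 + 2*(-8)²) - 1*35376 = (-9 + 2*64) - 35376 = (-9 + 128) - 35376 = 119 - 35376 = -35257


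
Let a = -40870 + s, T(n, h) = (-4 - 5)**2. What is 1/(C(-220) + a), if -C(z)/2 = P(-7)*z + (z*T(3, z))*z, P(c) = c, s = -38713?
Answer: -1/7923463 ≈ -1.2621e-7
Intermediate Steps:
T(n, h) = 81 (T(n, h) = (-9)**2 = 81)
a = -79583 (a = -40870 - 38713 = -79583)
C(z) = -162*z**2 + 14*z (C(z) = -2*(-7*z + (z*81)*z) = -2*(-7*z + (81*z)*z) = -2*(-7*z + 81*z**2) = -162*z**2 + 14*z)
1/(C(-220) + a) = 1/(2*(-220)*(7 - 81*(-220)) - 79583) = 1/(2*(-220)*(7 + 17820) - 79583) = 1/(2*(-220)*17827 - 79583) = 1/(-7843880 - 79583) = 1/(-7923463) = -1/7923463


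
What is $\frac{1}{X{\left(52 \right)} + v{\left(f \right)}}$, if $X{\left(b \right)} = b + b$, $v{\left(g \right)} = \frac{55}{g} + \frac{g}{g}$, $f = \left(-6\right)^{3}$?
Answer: $\frac{216}{22625} \approx 0.009547$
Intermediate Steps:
$f = -216$
$v{\left(g \right)} = 1 + \frac{55}{g}$ ($v{\left(g \right)} = \frac{55}{g} + 1 = 1 + \frac{55}{g}$)
$X{\left(b \right)} = 2 b$
$\frac{1}{X{\left(52 \right)} + v{\left(f \right)}} = \frac{1}{2 \cdot 52 + \frac{55 - 216}{-216}} = \frac{1}{104 - - \frac{161}{216}} = \frac{1}{104 + \frac{161}{216}} = \frac{1}{\frac{22625}{216}} = \frac{216}{22625}$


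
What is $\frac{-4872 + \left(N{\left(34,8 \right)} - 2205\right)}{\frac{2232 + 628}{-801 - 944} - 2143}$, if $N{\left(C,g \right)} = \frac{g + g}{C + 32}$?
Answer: $\frac{81503017}{24699807} \approx 3.2997$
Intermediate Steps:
$N{\left(C,g \right)} = \frac{2 g}{32 + C}$
$\frac{-4872 + \left(N{\left(34,8 \right)} - 2205\right)}{\frac{2232 + 628}{-801 - 944} - 2143} = \frac{-4872 + \left(2 \cdot 8 \frac{1}{32 + 34} - 2205\right)}{\frac{2232 + 628}{-801 - 944} - 2143} = \frac{-4872 - \left(2205 - \frac{16}{66}\right)}{\frac{2860}{-1745} - 2143} = \frac{-4872 - \left(2205 - \frac{8}{33}\right)}{2860 \left(- \frac{1}{1745}\right) - 2143} = \frac{-4872 + \left(\frac{8}{33} - 2205\right)}{- \frac{572}{349} - 2143} = \frac{-4872 - \frac{72757}{33}}{- \frac{748479}{349}} = \left(- \frac{233533}{33}\right) \left(- \frac{349}{748479}\right) = \frac{81503017}{24699807}$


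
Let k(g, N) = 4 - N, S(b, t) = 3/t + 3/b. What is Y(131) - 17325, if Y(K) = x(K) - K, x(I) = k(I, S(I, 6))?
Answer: -4572561/262 ≈ -17453.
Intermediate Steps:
S(b, t) = 3/b + 3/t
x(I) = 7/2 - 3/I (x(I) = 4 - (3/I + 3/6) = 4 - (3/I + 3*(⅙)) = 4 - (3/I + ½) = 4 - (½ + 3/I) = 4 + (-½ - 3/I) = 7/2 - 3/I)
Y(K) = 7/2 - K - 3/K (Y(K) = (7/2 - 3/K) - K = 7/2 - K - 3/K)
Y(131) - 17325 = (7/2 - 1*131 - 3/131) - 17325 = (7/2 - 131 - 3*1/131) - 17325 = (7/2 - 131 - 3/131) - 17325 = -33411/262 - 17325 = -4572561/262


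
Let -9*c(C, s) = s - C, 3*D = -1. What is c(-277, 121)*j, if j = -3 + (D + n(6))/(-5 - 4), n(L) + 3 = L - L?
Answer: 28258/243 ≈ 116.29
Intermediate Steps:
D = -⅓ (D = (⅓)*(-1) = -⅓ ≈ -0.33333)
n(L) = -3 (n(L) = -3 + (L - L) = -3 + 0 = -3)
c(C, s) = -s/9 + C/9 (c(C, s) = -(s - C)/9 = -s/9 + C/9)
j = -71/27 (j = -3 + (-⅓ - 3)/(-5 - 4) = -3 - 10/3/(-9) = -3 - 10/3*(-⅑) = -3 + 10/27 = -71/27 ≈ -2.6296)
c(-277, 121)*j = (-⅑*121 + (⅑)*(-277))*(-71/27) = (-121/9 - 277/9)*(-71/27) = -398/9*(-71/27) = 28258/243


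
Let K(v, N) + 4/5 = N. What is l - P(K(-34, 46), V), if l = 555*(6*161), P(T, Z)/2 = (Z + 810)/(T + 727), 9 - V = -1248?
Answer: 53076340/99 ≈ 5.3613e+5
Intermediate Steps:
K(v, N) = -⅘ + N
V = 1257 (V = 9 - 1*(-1248) = 9 + 1248 = 1257)
P(T, Z) = 2*(810 + Z)/(727 + T) (P(T, Z) = 2*((Z + 810)/(T + 727)) = 2*((810 + Z)/(727 + T)) = 2*(810 + Z)/(727 + T))
l = 536130 (l = 555*966 = 536130)
l - P(K(-34, 46), V) = 536130 - 2*(810 + 1257)/(727 + (-⅘ + 46)) = 536130 - 2*2067/(727 + 226/5) = 536130 - 2*2067/3861/5 = 536130 - 2*5*2067/3861 = 536130 - 1*530/99 = 536130 - 530/99 = 53076340/99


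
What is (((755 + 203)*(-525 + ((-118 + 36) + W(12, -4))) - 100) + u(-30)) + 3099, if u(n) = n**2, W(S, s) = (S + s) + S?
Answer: -558447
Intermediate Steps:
W(S, s) = s + 2*S
(((755 + 203)*(-525 + ((-118 + 36) + W(12, -4))) - 100) + u(-30)) + 3099 = (((755 + 203)*(-525 + ((-118 + 36) + (-4 + 2*12))) - 100) + (-30)**2) + 3099 = ((958*(-525 + (-82 + (-4 + 24))) - 100) + 900) + 3099 = ((958*(-525 + (-82 + 20)) - 100) + 900) + 3099 = ((958*(-525 - 62) - 100) + 900) + 3099 = ((958*(-587) - 100) + 900) + 3099 = ((-562346 - 100) + 900) + 3099 = (-562446 + 900) + 3099 = -561546 + 3099 = -558447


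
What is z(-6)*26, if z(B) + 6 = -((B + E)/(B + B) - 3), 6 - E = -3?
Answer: -143/2 ≈ -71.500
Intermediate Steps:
E = 9 (E = 6 - 1*(-3) = 6 + 3 = 9)
z(B) = -3 - (9 + B)/(2*B) (z(B) = -6 - ((B + 9)/(B + B) - 3) = -6 - ((9 + B)/((2*B)) - 3) = -6 - ((9 + B)*(1/(2*B)) - 3) = -6 - ((9 + B)/(2*B) - 3) = -6 - (-3 + (9 + B)/(2*B)) = -6 + (3 - (9 + B)/(2*B)) = -3 - (9 + B)/(2*B))
z(-6)*26 = ((1/2)*(-9 - 7*(-6))/(-6))*26 = ((1/2)*(-1/6)*(-9 + 42))*26 = ((1/2)*(-1/6)*33)*26 = -11/4*26 = -143/2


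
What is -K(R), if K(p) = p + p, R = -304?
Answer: 608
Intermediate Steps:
K(p) = 2*p
-K(R) = -2*(-304) = -1*(-608) = 608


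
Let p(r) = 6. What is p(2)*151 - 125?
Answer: 781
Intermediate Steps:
p(2)*151 - 125 = 6*151 - 125 = 906 - 125 = 781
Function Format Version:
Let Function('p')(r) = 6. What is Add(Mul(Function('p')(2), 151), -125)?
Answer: 781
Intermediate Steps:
Add(Mul(Function('p')(2), 151), -125) = Add(Mul(6, 151), -125) = Add(906, -125) = 781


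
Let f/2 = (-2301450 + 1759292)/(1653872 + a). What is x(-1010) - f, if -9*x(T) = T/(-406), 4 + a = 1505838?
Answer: 192696901/2886391431 ≈ 0.066761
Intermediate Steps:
a = 1505834 (a = -4 + 1505838 = 1505834)
x(T) = T/3654 (x(T) = -T/(9*(-406)) = -T*(-1)/(9*406) = -(-1)*T/3654 = T/3654)
f = -542158/1579853 (f = 2*((-2301450 + 1759292)/(1653872 + 1505834)) = 2*(-542158/3159706) = 2*(-542158*1/3159706) = 2*(-271079/1579853) = -542158/1579853 ≈ -0.34317)
x(-1010) - f = (1/3654)*(-1010) - 1*(-542158/1579853) = -505/1827 + 542158/1579853 = 192696901/2886391431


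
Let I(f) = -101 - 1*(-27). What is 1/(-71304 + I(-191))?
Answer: -1/71378 ≈ -1.4010e-5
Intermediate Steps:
I(f) = -74 (I(f) = -101 + 27 = -74)
1/(-71304 + I(-191)) = 1/(-71304 - 74) = 1/(-71378) = -1/71378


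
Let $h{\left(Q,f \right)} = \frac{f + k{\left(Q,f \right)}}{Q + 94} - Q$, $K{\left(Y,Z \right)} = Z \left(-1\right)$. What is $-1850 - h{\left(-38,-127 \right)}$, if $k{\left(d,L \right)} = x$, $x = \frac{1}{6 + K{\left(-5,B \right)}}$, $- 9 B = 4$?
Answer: $- \frac{874981}{464} \approx -1885.7$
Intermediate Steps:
$B = - \frac{4}{9}$ ($B = \left(- \frac{1}{9}\right) 4 = - \frac{4}{9} \approx -0.44444$)
$K{\left(Y,Z \right)} = - Z$
$x = \frac{9}{58}$ ($x = \frac{1}{6 - - \frac{4}{9}} = \frac{1}{6 + \frac{4}{9}} = \frac{1}{\frac{58}{9}} = \frac{9}{58} \approx 0.15517$)
$k{\left(d,L \right)} = \frac{9}{58}$
$h{\left(Q,f \right)} = - Q + \frac{\frac{9}{58} + f}{94 + Q}$ ($h{\left(Q,f \right)} = \frac{f + \frac{9}{58}}{Q + 94} - Q = \frac{\frac{9}{58} + f}{94 + Q} - Q = - Q + \frac{\frac{9}{58} + f}{94 + Q}$)
$-1850 - h{\left(-38,-127 \right)} = -1850 - \frac{\frac{9}{58} - 127 - \left(-38\right)^{2} - -3572}{94 - 38} = -1850 - \frac{\frac{9}{58} - 127 - 1444 + 3572}{56} = -1850 - \frac{1}{56} \cdot \frac{116067}{58} = -1850 - \frac{16581}{464} = - \frac{874981}{464}$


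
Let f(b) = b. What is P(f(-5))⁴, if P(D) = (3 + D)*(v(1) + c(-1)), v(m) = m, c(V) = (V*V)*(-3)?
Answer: 256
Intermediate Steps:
c(V) = -3*V² (c(V) = V²*(-3) = -3*V²)
P(D) = -6 - 2*D (P(D) = (3 + D)*(1 - 3*(-1)²) = (3 + D)*(1 - 3*1) = (3 + D)*(1 - 3) = (3 + D)*(-2) = -6 - 2*D)
P(f(-5))⁴ = (-6 - 2*(-5))⁴ = (-6 + 10)⁴ = 4⁴ = 256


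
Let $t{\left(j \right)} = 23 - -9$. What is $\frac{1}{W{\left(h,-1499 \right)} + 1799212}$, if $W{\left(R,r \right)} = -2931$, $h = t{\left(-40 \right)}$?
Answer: $\frac{1}{1796281} \approx 5.5671 \cdot 10^{-7}$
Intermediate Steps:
$t{\left(j \right)} = 32$ ($t{\left(j \right)} = 23 + 9 = 32$)
$h = 32$
$\frac{1}{W{\left(h,-1499 \right)} + 1799212} = \frac{1}{-2931 + 1799212} = \frac{1}{1796281}$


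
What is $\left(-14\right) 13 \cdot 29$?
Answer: $-5278$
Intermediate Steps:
$\left(-14\right) 13 \cdot 29 = \left(-182\right) 29 = -5278$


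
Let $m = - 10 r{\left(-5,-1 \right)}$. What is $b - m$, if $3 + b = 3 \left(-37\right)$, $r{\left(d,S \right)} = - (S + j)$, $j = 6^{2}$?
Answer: $-464$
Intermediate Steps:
$j = 36$
$r{\left(d,S \right)} = -36 - S$ ($r{\left(d,S \right)} = - (S + 36) = - (36 + S) = -36 - S$)
$b = -114$ ($b = -3 + 3 \left(-37\right) = -3 - 111 = -114$)
$m = 350$ ($m = - 10 \left(-36 - -1\right) = - 10 \left(-36 + 1\right) = \left(-10\right) \left(-35\right) = 350$)
$b - m = -114 - 350 = -464$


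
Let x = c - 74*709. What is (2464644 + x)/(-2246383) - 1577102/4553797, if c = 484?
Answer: -14529548099680/10229572166251 ≈ -1.4203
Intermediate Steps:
x = -51982 (x = 484 - 74*709 = 484 - 52466 = -51982)
(2464644 + x)/(-2246383) - 1577102/4553797 = (2464644 - 51982)/(-2246383) - 1577102/4553797 = 2412662*(-1/2246383) - 1577102*1/4553797 = -2412662/2246383 - 1577102/4553797 = -14529548099680/10229572166251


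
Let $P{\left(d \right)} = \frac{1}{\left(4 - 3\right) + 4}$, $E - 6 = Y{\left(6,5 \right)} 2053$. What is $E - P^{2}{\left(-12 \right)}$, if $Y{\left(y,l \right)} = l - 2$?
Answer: $\frac{154124}{25} \approx 6165.0$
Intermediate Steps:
$Y{\left(y,l \right)} = -2 + l$
$E = 6165$ ($E = 6 + \left(-2 + 5\right) 2053 = 6 + 3 \cdot 2053 = 6 + 6159 = 6165$)
$P{\left(d \right)} = \frac{1}{5}$ ($P{\left(d \right)} = \frac{1}{1 + 4} = \frac{1}{5}$)
$E - P^{2}{\left(-12 \right)} = 6165 - \left(\frac{1}{5}\right)^{2} = 6165 - \frac{1}{25} = \frac{154124}{25}$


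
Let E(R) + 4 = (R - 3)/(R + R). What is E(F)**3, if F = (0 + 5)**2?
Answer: -704969/15625 ≈ -45.118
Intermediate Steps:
F = 25 (F = 5**2 = 25)
E(R) = -4 + (-3 + R)/(2*R) (E(R) = -4 + (R - 3)/(R + R) = -4 + (-3 + R)/((2*R)) = -4 + (-3 + R)*(1/(2*R)) = -4 + (-3 + R)/(2*R))
E(F)**3 = ((1/2)*(-3 - 7*25)/25)**3 = ((1/2)*(1/25)*(-3 - 175))**3 = ((1/2)*(1/25)*(-178))**3 = (-89/25)**3 = -704969/15625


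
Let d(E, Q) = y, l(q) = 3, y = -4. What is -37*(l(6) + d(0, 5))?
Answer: 37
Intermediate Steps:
d(E, Q) = -4
-37*(l(6) + d(0, 5)) = -37*(3 - 4) = -37*(-1) = 37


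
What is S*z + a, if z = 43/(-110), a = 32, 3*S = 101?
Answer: 6217/330 ≈ 18.839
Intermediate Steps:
S = 101/3 (S = (⅓)*101 = 101/3 ≈ 33.667)
z = -43/110 (z = 43*(-1/110) = -43/110 ≈ -0.39091)
S*z + a = (101/3)*(-43/110) + 32 = -4343/330 + 32 = 6217/330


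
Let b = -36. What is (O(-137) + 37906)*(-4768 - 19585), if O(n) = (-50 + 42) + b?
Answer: -922053286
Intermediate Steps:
O(n) = -44 (O(n) = (-50 + 42) - 36 = -8 - 36 = -44)
(O(-137) + 37906)*(-4768 - 19585) = (-44 + 37906)*(-4768 - 19585) = 37862*(-24353) = -922053286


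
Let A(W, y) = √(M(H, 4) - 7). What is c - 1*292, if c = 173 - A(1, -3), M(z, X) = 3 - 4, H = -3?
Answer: -119 - 2*I*√2 ≈ -119.0 - 2.8284*I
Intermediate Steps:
M(z, X) = -1
A(W, y) = 2*I*√2 (A(W, y) = √(-1 - 7) = √(-8) = 2*I*√2)
c = 173 - 2*I*√2 ≈ 173.0 - 2.8284*I
c - 1*292 = (173 - 2*I*√2) - 1*292 = (173 - 2*I*√2) - 292 = -119 - 2*I*√2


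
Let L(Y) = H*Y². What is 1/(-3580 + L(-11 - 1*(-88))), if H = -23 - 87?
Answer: -1/655770 ≈ -1.5249e-6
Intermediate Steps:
H = -110
L(Y) = -110*Y²
1/(-3580 + L(-11 - 1*(-88))) = 1/(-3580 - 110*(-11 - 1*(-88))²) = 1/(-3580 - 110*(-11 + 88)²) = 1/(-3580 - 110*77²) = 1/(-3580 - 110*5929) = 1/(-3580 - 652190) = 1/(-655770) = -1/655770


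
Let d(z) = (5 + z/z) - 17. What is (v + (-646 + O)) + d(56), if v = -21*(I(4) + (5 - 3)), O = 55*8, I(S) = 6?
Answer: -385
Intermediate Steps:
O = 440
d(z) = -11 (d(z) = (5 + 1) - 17 = 6 - 17 = -11)
v = -168 (v = -21*(6 + (5 - 3)) = -21*(6 + 2) = -21*8 = -168)
(v + (-646 + O)) + d(56) = (-168 + (-646 + 440)) - 11 = (-168 - 206) - 11 = -374 - 11 = -385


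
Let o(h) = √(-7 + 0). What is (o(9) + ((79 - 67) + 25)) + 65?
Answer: 102 + I*√7 ≈ 102.0 + 2.6458*I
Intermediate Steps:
o(h) = I*√7 (o(h) = √(-7) = I*√7)
(o(9) + ((79 - 67) + 25)) + 65 = (I*√7 + ((79 - 67) + 25)) + 65 = (I*√7 + (12 + 25)) + 65 = (I*√7 + 37) + 65 = (37 + I*√7) + 65 = 102 + I*√7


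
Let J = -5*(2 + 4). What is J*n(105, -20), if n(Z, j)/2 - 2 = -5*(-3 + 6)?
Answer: 780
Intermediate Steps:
n(Z, j) = -26 (n(Z, j) = 4 + 2*(-5*(-3 + 6)) = 4 + 2*(-5*3) = 4 + 2*(-15) = 4 - 30 = -26)
J = -30 (J = -5*6 = -30)
J*n(105, -20) = -30*(-26) = 780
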